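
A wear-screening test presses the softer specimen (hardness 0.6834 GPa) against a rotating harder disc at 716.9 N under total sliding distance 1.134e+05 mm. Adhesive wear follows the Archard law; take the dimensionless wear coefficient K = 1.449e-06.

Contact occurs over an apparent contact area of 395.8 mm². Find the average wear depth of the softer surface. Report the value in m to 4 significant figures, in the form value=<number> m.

All arithmetic keeps exact precision; intermediate values are shown rounded. Rounded once at the end, at four significant figures.
Path length L = 1.134e+05 mm = 113.4 m.
Hardness H = 0.6834 GPa = 6.834e+08 Pa.
Contact area A = 395.8 mm² = 3.958e-04 m².
Working in SI base units: W = 716.9 N, H = 6.834e+08 Pa, K = 1.449e-06.
Volume removed: V = K·W·L/H = 1.449e-06 · 716.9 · 113.4 / 6.834e+08 = 1.724e-10 m³.
Depth of wear h = V/A = 1.724e-10 / 3.958e-04 = 4.355e-07 m.

value=4.355e-07 m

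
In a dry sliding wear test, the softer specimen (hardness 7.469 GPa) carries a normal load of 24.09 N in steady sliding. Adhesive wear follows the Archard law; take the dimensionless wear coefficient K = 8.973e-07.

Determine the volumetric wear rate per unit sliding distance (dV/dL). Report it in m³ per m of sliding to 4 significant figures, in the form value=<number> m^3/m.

value=2.894e-15 m^3/m

Intermediates are printed rounded — the algebra keeps full float precision. Rounded once at the end to four significant digits.
Hardness H = 7.469 GPa = 7.469e+09 Pa.
Expressed in SI base units: W = 24.09 N, H = 7.469e+09 Pa, K = 8.973e-07.
The wear rate dV/dL = K·W/H (independent of L): 8.973e-07 · 24.09 / 7.469e+09 = 2.894e-15 m³/m.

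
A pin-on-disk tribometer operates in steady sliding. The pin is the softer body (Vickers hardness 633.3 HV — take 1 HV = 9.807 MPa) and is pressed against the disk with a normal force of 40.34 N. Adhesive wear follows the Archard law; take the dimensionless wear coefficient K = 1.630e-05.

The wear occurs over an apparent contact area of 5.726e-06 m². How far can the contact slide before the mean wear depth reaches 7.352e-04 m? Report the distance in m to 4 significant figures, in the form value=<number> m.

value=3.976e+04 m

Intermediate values are shown rounded, and all working math keeps full float precision; a single final rounding: four significant digits.
Hardness H = 633.3 HV × 9.807 MPa/HV = 6211 MPa = 6.211e+09 Pa.
In SI base units, W = 40.34 N, H = 6.211e+09 Pa, K = 1.630e-05.
At the depth limit, V_lim = h_lim·A = 7.352e-04 · 5.726e-06 = 4.210e-09 m³.
Sliding life L = V_lim·H/(K·W) = 4.210e-09 · 6.211e+09 / (1.630e-05 · 40.34) = 3.976e+04 m.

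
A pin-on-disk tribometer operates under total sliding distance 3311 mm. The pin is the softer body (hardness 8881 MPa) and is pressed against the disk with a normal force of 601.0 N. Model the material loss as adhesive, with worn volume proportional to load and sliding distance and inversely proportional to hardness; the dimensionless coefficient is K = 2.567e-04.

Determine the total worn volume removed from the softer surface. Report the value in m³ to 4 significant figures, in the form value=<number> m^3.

All working math holds exact precision. Intermediate values appear rounded. Rounded just once to 4 significant digits.
Distance L = 3311 mm = 3.311 m.
Hardness H = 8881 MPa = 8.881e+09 Pa.
In SI base units, W = 601.0 N, H = 8.881e+09 Pa, K = 2.567e-04.
Worn volume V = K·W·L/H = 2.567e-04 · 601.0 · 3.311 / 8.881e+09 = 5.752e-11 m³.

value=5.752e-11 m^3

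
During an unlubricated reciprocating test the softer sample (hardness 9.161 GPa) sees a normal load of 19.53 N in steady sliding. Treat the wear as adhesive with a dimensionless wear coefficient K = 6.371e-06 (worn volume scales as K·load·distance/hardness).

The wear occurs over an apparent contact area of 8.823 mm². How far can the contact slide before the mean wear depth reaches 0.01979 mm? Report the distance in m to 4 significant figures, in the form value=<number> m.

value=1.286e+04 m

Intermediate values appear rounded, and all working math maintains full precision — one last rounding: four significant digits.
Hardness H = 9.161 GPa = 9.161e+09 Pa.
Contact area A = 8.823 mm² = 8.823e-06 m².
Depth limit h_lim = 0.01979 mm = 1.979e-05 m.
SI base units throughout: W = 19.53 N, H = 9.161e+09 Pa, K = 6.371e-06.
Volume at the limit: V_lim = h_lim·A = 1.979e-05 · 8.823e-06 = 1.746e-10 m³.
So the life L = V_lim·H/(K·W) = 1.746e-10 · 9.161e+09 / (6.371e-06 · 19.53) = 1.286e+04 m.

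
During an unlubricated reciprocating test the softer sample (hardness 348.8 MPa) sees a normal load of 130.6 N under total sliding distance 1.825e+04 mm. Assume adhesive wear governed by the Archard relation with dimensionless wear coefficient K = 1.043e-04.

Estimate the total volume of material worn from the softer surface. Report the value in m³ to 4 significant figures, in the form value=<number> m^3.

value=7.127e-10 m^3

The algebra runs at exact precision; intermediate values are printed rounded — rounded just once: four significant figures.
Path length L = 1.825e+04 mm = 18.25 m.
Hardness H = 348.8 MPa = 3.488e+08 Pa.
In SI base units: W = 130.6 N, H = 3.488e+08 Pa, K = 1.043e-04.
Volume removed: V = K·W·L/H = 1.043e-04 · 130.6 · 18.25 / 3.488e+08 = 7.127e-10 m³.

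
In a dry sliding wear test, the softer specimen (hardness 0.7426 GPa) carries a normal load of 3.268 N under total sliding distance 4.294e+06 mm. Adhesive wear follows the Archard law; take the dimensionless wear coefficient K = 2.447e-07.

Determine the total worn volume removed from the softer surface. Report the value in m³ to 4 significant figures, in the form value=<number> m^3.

value=4.624e-12 m^3

Each operation runs at exact precision — intermediates are printed rounded — one last rounding: 4 significant digits.
Sliding distance L = 4.294e+06 mm = 4294 m.
Hardness H = 0.7426 GPa = 7.426e+08 Pa.
In SI base units: W = 3.268 N, H = 7.426e+08 Pa, K = 2.447e-07.
Volume removed: V = K·W·L/H = 2.447e-07 · 3.268 · 4294 / 7.426e+08 = 4.624e-12 m³.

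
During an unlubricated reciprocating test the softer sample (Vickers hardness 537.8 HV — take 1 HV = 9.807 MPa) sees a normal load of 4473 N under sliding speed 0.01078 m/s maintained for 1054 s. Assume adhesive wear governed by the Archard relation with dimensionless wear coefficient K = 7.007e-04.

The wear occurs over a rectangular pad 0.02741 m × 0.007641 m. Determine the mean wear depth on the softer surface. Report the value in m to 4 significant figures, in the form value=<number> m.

value=3.224e-05 m

The intermediates are shown rounded, and all arithmetic holds exact precision, and rounded once at the end, at four significant digits.
Convert: Total distance L = v·t = 0.01078 m/s × 1054 s = 11.36 m.
Convert: Hardness H = 537.8 HV × 9.807 MPa/HV = 5274 MPa = 5.274e+09 Pa.
Convert: Contact area A = 0.02741 m × 0.007641 m = 2.094e-04 m².
In SI base units, W = 4473 N, H = 5.274e+09 Pa, K = 7.007e-04.
Wear volume V = K·W·L/H = 7.007e-04 · 4473 · 11.36 / 5.274e+09 = 6.752e-09 m³.
Average depth h = V/A = 6.752e-09 / 2.094e-04 = 3.224e-05 m.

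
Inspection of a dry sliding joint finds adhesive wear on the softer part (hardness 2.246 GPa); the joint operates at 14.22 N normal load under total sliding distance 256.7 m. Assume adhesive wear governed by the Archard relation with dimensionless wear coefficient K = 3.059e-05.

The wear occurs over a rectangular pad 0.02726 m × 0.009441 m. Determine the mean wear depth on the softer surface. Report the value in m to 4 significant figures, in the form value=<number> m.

value=1.932e-07 m

Each operation holds full precision. The intermediates are printed rounded; rounded just once to 4 significant digits.
Convert: Hardness H = 2.246 GPa = 2.246e+09 Pa.
Convert: Contact area A = 0.02726 m × 0.009441 m = 2.574e-04 m².
In SI base units: W = 14.22 N, H = 2.246e+09 Pa, K = 3.059e-05.
Volume removed: V = K·W·L/H = 3.059e-05 · 14.22 · 256.7 / 2.246e+09 = 4.972e-11 m³.
Depth h = V/A = 4.972e-11 / 2.574e-04 = 1.932e-07 m.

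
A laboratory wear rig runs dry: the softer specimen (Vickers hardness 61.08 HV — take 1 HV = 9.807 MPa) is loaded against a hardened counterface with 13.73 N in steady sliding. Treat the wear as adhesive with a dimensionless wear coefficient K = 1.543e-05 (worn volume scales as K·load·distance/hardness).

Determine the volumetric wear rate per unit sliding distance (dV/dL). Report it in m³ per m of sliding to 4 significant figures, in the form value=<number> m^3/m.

Quoted intermediates are rounded. Every step carries full float precision; rounded just once: 4 significant figures.
Convert: Hardness H = 61.08 HV × 9.807 MPa/HV = 599.0 MPa = 5.990e+08 Pa.
Expressed in SI base units: W = 13.73 N, H = 5.990e+08 Pa, K = 1.543e-05.
The wear rate dV/dL = K·W/H (no L dependence): 1.543e-05 · 13.73 / 5.990e+08 = 3.537e-13 m³/m.

value=3.537e-13 m^3/m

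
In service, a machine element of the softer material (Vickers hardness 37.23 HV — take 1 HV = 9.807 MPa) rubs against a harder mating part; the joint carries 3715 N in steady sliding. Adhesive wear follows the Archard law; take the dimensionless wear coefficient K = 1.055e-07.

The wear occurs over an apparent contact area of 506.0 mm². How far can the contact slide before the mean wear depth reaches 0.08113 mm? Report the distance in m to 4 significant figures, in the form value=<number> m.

value=3.824e+04 m

Intermediates appear rounded, and all working math carries full precision, and a lone final rounding to four significant digits.
Convert: Hardness H = 37.23 HV × 9.807 MPa/HV = 365.1 MPa = 3.651e+08 Pa.
Convert: Contact area A = 506.0 mm² = 5.060e-04 m².
Convert: Depth limit h_lim = 0.08113 mm = 8.113e-05 m.
Collected in SI base units: W = 3715 N, H = 3.651e+08 Pa, K = 1.055e-07.
Wearable volume V_lim = h_lim·A = 8.113e-05 · 5.060e-04 = 4.105e-08 m³.
So the life L = V_lim·H/(K·W) = 4.105e-08 · 3.651e+08 / (1.055e-07 · 3715) = 3.824e+04 m.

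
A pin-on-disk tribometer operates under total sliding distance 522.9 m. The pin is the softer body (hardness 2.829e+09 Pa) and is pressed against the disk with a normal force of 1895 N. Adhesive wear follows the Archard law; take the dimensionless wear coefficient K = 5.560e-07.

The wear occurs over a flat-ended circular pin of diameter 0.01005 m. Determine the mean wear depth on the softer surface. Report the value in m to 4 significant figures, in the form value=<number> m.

value=2.455e-06 m

Printed values are rounded — each operation carries exact precision — a single final rounding to four significant figures.
Contact area A = π·d²/4 = π·(0.01005 m)²/4 = 7.933e-05 m².
Expressed in SI base units: W = 1895 N, H = 2.829e+09 Pa, K = 5.560e-07.
Wear volume V = K·W·L/H = 5.560e-07 · 1895 · 522.9 / 2.829e+09 = 1.947e-10 m³.
Average depth h = V/A = 1.947e-10 / 7.933e-05 = 2.455e-06 m.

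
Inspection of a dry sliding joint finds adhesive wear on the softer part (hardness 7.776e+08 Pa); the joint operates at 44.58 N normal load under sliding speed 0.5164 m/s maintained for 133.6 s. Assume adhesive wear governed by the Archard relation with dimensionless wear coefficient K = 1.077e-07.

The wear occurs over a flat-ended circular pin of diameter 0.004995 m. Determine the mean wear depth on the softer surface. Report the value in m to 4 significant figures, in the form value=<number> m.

value=2.174e-08 m

Each operation carries full precision. Shown intermediates are rounded — a lone final rounding: four significant figures.
Convert: Path length L = v·t = 0.5164 m/s × 133.6 s = 68.99 m.
Convert: Contact area A = π·d²/4 = π·(0.004995 m)²/4 = 1.960e-05 m².
SI base units throughout: W = 44.58 N, H = 7.776e+08 Pa, K = 1.077e-07.
Volume removed: V = K·W·L/H = 1.077e-07 · 44.58 · 68.99 / 7.776e+08 = 4.260e-13 m³.
Depth of wear h = V/A = 4.260e-13 / 1.960e-05 = 2.174e-08 m.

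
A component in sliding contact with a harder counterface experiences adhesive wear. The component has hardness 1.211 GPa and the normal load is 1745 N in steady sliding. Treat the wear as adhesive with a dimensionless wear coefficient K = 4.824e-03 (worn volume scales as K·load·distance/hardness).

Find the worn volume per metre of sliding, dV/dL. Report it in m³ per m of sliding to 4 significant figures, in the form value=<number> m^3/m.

value=6.951e-09 m^3/m

The algebra keeps full precision; the intermediates are shown rounded. Rounded just once to 4 significant figures.
Hardness H = 1.211 GPa = 1.211e+09 Pa.
As SI base values: W = 1745 N, H = 1.211e+09 Pa, K = 4.824e-03.
Volumetric rate dV/dL = K·W/H, per unit distance: 4.824e-03 · 1745 / 1.211e+09 = 6.951e-09 m³/m.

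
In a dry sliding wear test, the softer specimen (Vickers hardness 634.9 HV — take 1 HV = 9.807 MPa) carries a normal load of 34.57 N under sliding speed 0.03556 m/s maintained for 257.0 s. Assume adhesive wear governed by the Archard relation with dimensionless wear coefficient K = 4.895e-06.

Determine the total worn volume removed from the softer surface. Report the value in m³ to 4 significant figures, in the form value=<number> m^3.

value=2.484e-13 m^3

Quoted intermediates are rounded, and every step keeps full precision — a single final rounding, at four significant digits.
Distance covered L = v·t = 0.03556 m/s × 257.0 s = 9.139 m.
Hardness H = 634.9 HV × 9.807 MPa/HV = 6226 MPa = 6.226e+09 Pa.
Working in SI base units: W = 34.57 N, H = 6.226e+09 Pa, K = 4.895e-06.
Wear volume V = K·W·L/H = 4.895e-06 · 34.57 · 9.139 / 6.226e+09 = 2.484e-13 m³.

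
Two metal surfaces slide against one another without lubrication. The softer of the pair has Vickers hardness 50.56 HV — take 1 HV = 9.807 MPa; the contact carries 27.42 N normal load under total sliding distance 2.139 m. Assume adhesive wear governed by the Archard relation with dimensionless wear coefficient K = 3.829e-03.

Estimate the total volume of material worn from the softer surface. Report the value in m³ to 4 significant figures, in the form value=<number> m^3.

value=4.529e-10 m^3

Every step runs at exact precision. Shown intermediates are rounded, and rounded just once, at 4 significant digits.
Convert: Hardness H = 50.56 HV × 9.807 MPa/HV = 495.8 MPa = 4.958e+08 Pa.
In SI base units, W = 27.42 N, H = 4.958e+08 Pa, K = 3.829e-03.
Apply Archard: V = K·W·L/H = 3.829e-03 · 27.42 · 2.139 / 4.958e+08 = 4.529e-10 m³.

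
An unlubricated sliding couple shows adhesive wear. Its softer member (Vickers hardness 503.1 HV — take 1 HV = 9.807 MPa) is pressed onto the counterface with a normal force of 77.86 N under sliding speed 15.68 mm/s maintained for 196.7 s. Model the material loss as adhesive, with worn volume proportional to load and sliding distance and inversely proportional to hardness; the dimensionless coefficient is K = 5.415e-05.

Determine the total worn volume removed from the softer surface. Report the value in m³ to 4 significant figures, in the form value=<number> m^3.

value=2.636e-12 m^3

Printed values are rounded — the computation holds full float precision; rounded just once to four significant figures.
Convert: Sliding speed v = 15.68 mm/s = 0.01568 m/s. Sliding distance L = v·t = 0.01568 m/s × 196.7 s = 3.084 m.
Convert: Hardness H = 503.1 HV × 9.807 MPa/HV = 4934 MPa = 4.934e+09 Pa.
Working in SI base units: W = 77.86 N, H = 4.934e+09 Pa, K = 5.415e-05.
The Archard volume V = K·W·L/H = 5.415e-05 · 77.86 · 3.084 / 4.934e+09 = 2.636e-12 m³.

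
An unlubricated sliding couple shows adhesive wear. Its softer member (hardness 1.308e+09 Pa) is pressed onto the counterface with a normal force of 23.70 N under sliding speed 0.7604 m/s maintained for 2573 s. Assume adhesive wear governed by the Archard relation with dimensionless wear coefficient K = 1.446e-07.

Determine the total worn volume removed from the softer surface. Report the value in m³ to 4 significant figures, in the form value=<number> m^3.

value=5.126e-12 m^3

Intermediate values are shown rounded, and each operation carries full precision; rounded just once, at four significant digits.
Convert: The distance L = v·t = 0.7604 m/s × 2573 s = 1957 m.
Working in SI base units: W = 23.70 N, H = 1.308e+09 Pa, K = 1.446e-07.
Archard relation: V = K·W·L/H = 1.446e-07 · 23.70 · 1957 / 1.308e+09 = 5.126e-12 m³.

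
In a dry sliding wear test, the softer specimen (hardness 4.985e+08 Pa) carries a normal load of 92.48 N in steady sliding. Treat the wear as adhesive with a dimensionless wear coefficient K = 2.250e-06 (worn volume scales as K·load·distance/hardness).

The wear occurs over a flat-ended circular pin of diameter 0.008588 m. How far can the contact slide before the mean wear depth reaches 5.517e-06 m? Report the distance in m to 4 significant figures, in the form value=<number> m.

Intermediate values appear rounded; the algebra holds full precision — a lone final rounding to four significant digits.
Convert: Contact area A = π·d²/4 = π·(0.008588 m)²/4 = 5.793e-05 m².
Collected in SI base units: W = 92.48 N, H = 4.985e+08 Pa, K = 2.250e-06.
Permissible volume V_lim = h_lim·A = 5.517e-06 · 5.793e-05 = 3.196e-10 m³.
Inverting, life L = V_lim·H/(K·W) = 3.196e-10 · 4.985e+08 / (2.250e-06 · 92.48) = 765.6 m.

value=765.6 m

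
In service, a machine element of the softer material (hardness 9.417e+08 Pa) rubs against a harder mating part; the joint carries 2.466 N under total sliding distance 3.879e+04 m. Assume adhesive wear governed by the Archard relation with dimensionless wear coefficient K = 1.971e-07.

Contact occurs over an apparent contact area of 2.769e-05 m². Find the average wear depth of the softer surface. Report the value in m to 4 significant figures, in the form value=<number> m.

All working math holds full precision. Intermediates are shown rounded — rounded just once: four significant figures.
In SI base units: W = 2.466 N, H = 9.417e+08 Pa, K = 1.971e-07.
Archard volume V = K·W·L/H = 1.971e-07 · 2.466 · 3.879e+04 / 9.417e+08 = 2.002e-11 m³.
Average depth h = V/A = 2.002e-11 / 2.769e-05 = 7.230e-07 m.

value=7.230e-07 m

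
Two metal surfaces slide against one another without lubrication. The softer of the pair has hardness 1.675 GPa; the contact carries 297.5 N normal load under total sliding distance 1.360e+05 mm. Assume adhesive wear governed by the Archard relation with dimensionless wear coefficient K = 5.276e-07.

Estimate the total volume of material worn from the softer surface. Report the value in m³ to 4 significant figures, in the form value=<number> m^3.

value=1.274e-11 m^3

Quoted intermediates are rounded — all working math holds full precision, and a single final rounding, at 4 significant figures.
Total distance L = 1.360e+05 mm = 136.0 m.
Hardness H = 1.675 GPa = 1.675e+09 Pa.
In SI base units, W = 297.5 N, H = 1.675e+09 Pa, K = 5.276e-07.
Apply Archard: V = K·W·L/H = 5.276e-07 · 297.5 · 136.0 / 1.675e+09 = 1.274e-11 m³.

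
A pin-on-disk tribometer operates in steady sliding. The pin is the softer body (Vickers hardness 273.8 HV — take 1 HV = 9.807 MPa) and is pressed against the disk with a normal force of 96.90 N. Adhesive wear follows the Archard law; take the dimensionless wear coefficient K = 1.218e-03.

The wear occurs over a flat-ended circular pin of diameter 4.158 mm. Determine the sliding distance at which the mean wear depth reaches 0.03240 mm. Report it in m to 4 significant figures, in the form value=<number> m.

value=10.01 m

Quoted intermediates are rounded; each operation keeps full precision — a single final rounding: four significant figures.
Convert: Hardness H = 273.8 HV × 9.807 MPa/HV = 2685 MPa = 2.685e+09 Pa.
Convert: Pin diameter d = 4.158 mm = 0.004158 m. Contact area A = π·d²/4 = π·(0.004158 m)²/4 = 1.358e-05 m².
Convert: Depth limit h_lim = 0.03240 mm = 3.240e-05 m.
SI base units throughout: W = 96.90 N, H = 2.685e+09 Pa, K = 1.218e-03.
At the depth limit, V_lim = h_lim·A = 3.240e-05 · 1.358e-05 = 4.400e-10 m³.
Inverting, life L = V_lim·H/(K·W) = 4.400e-10 · 2.685e+09 / (1.218e-03 · 96.90) = 10.01 m.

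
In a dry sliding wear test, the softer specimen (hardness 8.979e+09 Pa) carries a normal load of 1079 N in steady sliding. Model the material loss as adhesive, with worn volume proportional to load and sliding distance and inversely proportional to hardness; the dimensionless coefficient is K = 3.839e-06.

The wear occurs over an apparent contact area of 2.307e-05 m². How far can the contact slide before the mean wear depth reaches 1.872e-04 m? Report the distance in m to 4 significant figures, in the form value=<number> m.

Intermediates are displayed rounded, and the algebra holds full precision, and rounded just once: 4 significant digits.
In SI base units: W = 1079 N, H = 8.979e+09 Pa, K = 3.839e-06.
At the depth limit, V_lim = h_lim·A = 1.872e-04 · 2.307e-05 = 4.319e-09 m³.
Thus life L = V_lim·H/(K·W) = 4.319e-09 · 8.979e+09 / (3.839e-06 · 1079) = 9361 m.

value=9361 m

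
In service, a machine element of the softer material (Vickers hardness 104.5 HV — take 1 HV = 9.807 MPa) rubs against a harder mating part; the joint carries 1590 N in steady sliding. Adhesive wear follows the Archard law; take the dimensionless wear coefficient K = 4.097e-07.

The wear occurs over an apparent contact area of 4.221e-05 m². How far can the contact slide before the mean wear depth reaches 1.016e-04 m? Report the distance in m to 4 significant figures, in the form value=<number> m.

value=6747 m

Each operation runs at exact precision; intermediate values are displayed rounded, and rounded once at the end to 4 significant digits.
Convert: Hardness H = 104.5 HV × 9.807 MPa/HV = 1025 MPa = 1.025e+09 Pa.
In SI base units, W = 1590 N, H = 1.025e+09 Pa, K = 4.097e-07.
Permissible volume V_lim = h_lim·A = 1.016e-04 · 4.221e-05 = 4.289e-09 m³.
Thus life L = V_lim·H/(K·W) = 4.289e-09 · 1.025e+09 / (4.097e-07 · 1590) = 6747 m.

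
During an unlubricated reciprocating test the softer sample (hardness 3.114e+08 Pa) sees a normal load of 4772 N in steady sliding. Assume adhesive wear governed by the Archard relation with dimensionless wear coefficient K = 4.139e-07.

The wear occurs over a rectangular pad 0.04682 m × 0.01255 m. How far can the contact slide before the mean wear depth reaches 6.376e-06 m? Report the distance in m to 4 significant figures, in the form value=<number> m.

value=590.7 m

The intermediates are shown rounded. Each operation carries full precision. Rounded just once to 4 significant digits.
Contact area A = 0.04682 m × 0.01255 m = 5.876e-04 m².
As SI base values: W = 4772 N, H = 3.114e+08 Pa, K = 4.139e-07.
Limit volume V_lim = h_lim·A = 6.376e-06 · 5.876e-04 = 3.746e-09 m³.
Inverting, life L = V_lim·H/(K·W) = 3.746e-09 · 3.114e+08 / (4.139e-07 · 4772) = 590.7 m.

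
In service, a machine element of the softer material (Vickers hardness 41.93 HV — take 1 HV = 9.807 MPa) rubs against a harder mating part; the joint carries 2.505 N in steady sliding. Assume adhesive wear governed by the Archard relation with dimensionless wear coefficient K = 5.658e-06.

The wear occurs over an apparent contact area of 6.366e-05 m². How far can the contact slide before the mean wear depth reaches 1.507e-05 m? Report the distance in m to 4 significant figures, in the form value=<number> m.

Each operation maintains exact precision. The intermediates are printed rounded, and one last rounding, at four significant digits.
Hardness H = 41.93 HV × 9.807 MPa/HV = 411.2 MPa = 4.112e+08 Pa.
In SI base units: W = 2.505 N, H = 4.112e+08 Pa, K = 5.658e-06.
Wearable volume V_lim = h_lim·A = 1.507e-05 · 6.366e-05 = 9.594e-10 m³.
Thus life L = V_lim·H/(K·W) = 9.594e-10 · 4.112e+08 / (5.658e-06 · 2.505) = 2.783e+04 m.

value=2.783e+04 m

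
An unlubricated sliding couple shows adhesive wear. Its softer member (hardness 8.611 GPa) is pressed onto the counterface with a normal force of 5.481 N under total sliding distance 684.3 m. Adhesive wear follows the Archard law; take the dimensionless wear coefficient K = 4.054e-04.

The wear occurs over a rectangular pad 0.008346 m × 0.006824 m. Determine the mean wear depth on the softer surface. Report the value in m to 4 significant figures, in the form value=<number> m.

All working math keeps full float precision; the intermediates are shown rounded — rounded once at the end to four significant digits.
Convert: Hardness H = 8.611 GPa = 8.611e+09 Pa.
Convert: Contact area A = 0.008346 m × 0.006824 m = 5.695e-05 m².
Working in SI base units: W = 5.481 N, H = 8.611e+09 Pa, K = 4.054e-04.
Archard volume V = K·W·L/H = 4.054e-04 · 5.481 · 684.3 / 8.611e+09 = 1.766e-10 m³.
Average depth h = V/A = 1.766e-10 / 5.695e-05 = 3.100e-06 m.

value=3.100e-06 m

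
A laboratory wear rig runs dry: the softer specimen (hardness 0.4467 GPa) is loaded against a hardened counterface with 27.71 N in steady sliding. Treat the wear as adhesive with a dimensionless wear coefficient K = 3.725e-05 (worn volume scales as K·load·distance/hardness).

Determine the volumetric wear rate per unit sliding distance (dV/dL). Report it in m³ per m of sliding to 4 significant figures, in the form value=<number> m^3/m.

value=2.311e-12 m^3/m

All working math runs at full float precision; displayed values are rounded, and a single final rounding to 4 significant digits.
Hardness H = 0.4467 GPa = 4.467e+08 Pa.
Collected in SI base units: W = 27.71 N, H = 4.467e+08 Pa, K = 3.725e-05.
Rate of wear dV/dL = K·W/H, so: 3.725e-05 · 27.71 / 4.467e+08 = 2.311e-12 m³/m.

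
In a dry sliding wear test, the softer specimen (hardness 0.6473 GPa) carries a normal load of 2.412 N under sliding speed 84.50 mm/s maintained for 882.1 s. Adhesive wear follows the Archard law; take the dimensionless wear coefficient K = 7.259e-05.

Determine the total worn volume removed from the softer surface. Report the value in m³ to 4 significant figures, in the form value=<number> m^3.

Displayed values are rounded, and every step maintains full float precision. Rounded just once to four significant figures.
Convert: Sliding speed v = 84.50 mm/s = 0.08450 m/s. Total distance L = v·t = 0.08450 m/s × 882.1 s = 74.54 m.
Convert: Hardness H = 0.6473 GPa = 6.473e+08 Pa.
In SI base units, W = 2.412 N, H = 6.473e+08 Pa, K = 7.259e-05.
Archard relation: V = K·W·L/H = 7.259e-05 · 2.412 · 74.54 / 6.473e+08 = 2.016e-11 m³.

value=2.016e-11 m^3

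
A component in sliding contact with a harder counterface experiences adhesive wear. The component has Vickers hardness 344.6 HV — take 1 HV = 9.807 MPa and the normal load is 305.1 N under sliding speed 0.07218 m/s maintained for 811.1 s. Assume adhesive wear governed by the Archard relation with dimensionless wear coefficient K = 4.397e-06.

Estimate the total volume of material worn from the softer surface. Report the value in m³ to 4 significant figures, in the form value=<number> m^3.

value=2.324e-11 m^3

All working math maintains exact precision, and the intermediates appear rounded, and a single final rounding: 4 significant digits.
Total distance L = v·t = 0.07218 m/s × 811.1 s = 58.55 m.
Hardness H = 344.6 HV × 9.807 MPa/HV = 3379 MPa = 3.379e+09 Pa.
SI base units throughout: W = 305.1 N, H = 3.379e+09 Pa, K = 4.397e-06.
By Archard's law, V = K·W·L/H = 4.397e-06 · 305.1 · 58.55 / 3.379e+09 = 2.324e-11 m³.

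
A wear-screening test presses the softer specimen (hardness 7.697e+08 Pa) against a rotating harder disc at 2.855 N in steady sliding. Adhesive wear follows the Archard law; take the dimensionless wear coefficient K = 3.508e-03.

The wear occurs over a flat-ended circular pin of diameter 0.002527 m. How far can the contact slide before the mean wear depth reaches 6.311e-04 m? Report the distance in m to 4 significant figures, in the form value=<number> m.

value=243.3 m

The algebra carries exact precision, and quoted intermediates are rounded, and a single final rounding, at four significant digits.
Convert: Contact area A = π·d²/4 = π·(0.002527 m)²/4 = 5.015e-06 m².
SI base units throughout: W = 2.855 N, H = 7.697e+08 Pa, K = 3.508e-03.
Allowed volume V_lim = h_lim·A = 6.311e-04 · 5.015e-06 = 3.165e-09 m³.
Inverting, life L = V_lim·H/(K·W) = 3.165e-09 · 7.697e+08 / (3.508e-03 · 2.855) = 243.3 m.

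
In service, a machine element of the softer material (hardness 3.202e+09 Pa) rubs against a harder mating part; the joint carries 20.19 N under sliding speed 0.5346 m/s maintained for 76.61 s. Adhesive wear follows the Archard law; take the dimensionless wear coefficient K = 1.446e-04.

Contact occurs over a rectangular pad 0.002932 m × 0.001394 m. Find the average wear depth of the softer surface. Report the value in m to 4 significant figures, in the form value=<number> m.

value=9.136e-06 m

Each operation keeps full precision; the intermediates are shown rounded. Rounded once at the end, at four significant figures.
Distance covered L = v·t = 0.5346 m/s × 76.61 s = 40.96 m.
Contact area A = 0.002932 m × 0.001394 m = 4.087e-06 m².
Collected in SI base units: W = 20.19 N, H = 3.202e+09 Pa, K = 1.446e-04.
By Archard's law, V = K·W·L/H = 1.446e-04 · 20.19 · 40.96 / 3.202e+09 = 3.734e-11 m³.
Mean depth h = V/A = 3.734e-11 / 4.087e-06 = 9.136e-06 m.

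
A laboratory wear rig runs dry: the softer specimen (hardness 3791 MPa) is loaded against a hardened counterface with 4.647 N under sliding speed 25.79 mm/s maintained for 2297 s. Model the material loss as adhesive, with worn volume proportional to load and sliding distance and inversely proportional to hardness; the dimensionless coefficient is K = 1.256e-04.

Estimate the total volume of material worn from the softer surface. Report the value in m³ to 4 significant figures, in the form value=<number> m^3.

value=9.121e-12 m^3

The intermediates appear rounded; all working math carries full precision — rounded just once, at 4 significant digits.
Convert: Sliding speed v = 25.79 mm/s = 0.02579 m/s. Total distance L = v·t = 0.02579 m/s × 2297 s = 59.24 m.
Convert: Hardness H = 3791 MPa = 3.791e+09 Pa.
Expressed in SI base units: W = 4.647 N, H = 3.791e+09 Pa, K = 1.256e-04.
Archard relation: V = K·W·L/H = 1.256e-04 · 4.647 · 59.24 / 3.791e+09 = 9.121e-12 m³.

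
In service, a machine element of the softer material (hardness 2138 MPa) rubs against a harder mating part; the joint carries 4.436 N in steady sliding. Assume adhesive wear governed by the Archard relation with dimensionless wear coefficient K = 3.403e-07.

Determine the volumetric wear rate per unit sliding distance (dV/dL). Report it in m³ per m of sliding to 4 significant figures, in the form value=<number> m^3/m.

value=7.061e-16 m^3/m

The intermediates are shown rounded, and the computation runs at full float precision, and rounded once at the end: four significant digits.
Convert: Hardness H = 2138 MPa = 2.138e+09 Pa.
SI base units throughout: W = 4.436 N, H = 2.138e+09 Pa, K = 3.403e-07.
Volumetric rate dV/dL = K·W/H, so: 3.403e-07 · 4.436 / 2.138e+09 = 7.061e-16 m³/m.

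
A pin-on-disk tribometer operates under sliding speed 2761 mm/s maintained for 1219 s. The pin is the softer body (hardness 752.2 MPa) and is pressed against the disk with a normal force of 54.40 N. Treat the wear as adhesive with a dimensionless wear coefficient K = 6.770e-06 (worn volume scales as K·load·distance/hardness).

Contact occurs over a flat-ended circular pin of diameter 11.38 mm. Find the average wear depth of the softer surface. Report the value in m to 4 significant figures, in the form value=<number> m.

value=1.620e-05 m

All arithmetic holds full precision; quoted intermediates are rounded. Rounded just once, at four significant digits.
Convert: Sliding speed v = 2761 mm/s = 2.761 m/s. Sliding distance L = v·t = 2.761 m/s × 1219 s = 3366 m.
Convert: Hardness H = 752.2 MPa = 7.522e+08 Pa.
Convert: Pin diameter d = 11.38 mm = 0.01138 m. Contact area A = π·d²/4 = π·(0.01138 m)²/4 = 1.017e-04 m².
In SI base units: W = 54.40 N, H = 7.522e+08 Pa, K = 6.770e-06.
Apply Archard: V = K·W·L/H = 6.770e-06 · 54.40 · 3366 / 7.522e+08 = 1.648e-09 m³.
Mean depth h = V/A = 1.648e-09 / 1.017e-04 = 1.620e-05 m.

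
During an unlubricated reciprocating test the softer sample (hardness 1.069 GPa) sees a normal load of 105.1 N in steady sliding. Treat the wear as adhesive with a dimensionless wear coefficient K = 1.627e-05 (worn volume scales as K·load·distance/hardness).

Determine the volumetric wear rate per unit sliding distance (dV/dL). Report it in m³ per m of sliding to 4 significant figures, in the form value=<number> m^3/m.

value=1.600e-12 m^3/m

All working math carries full precision. Intermediate values are printed rounded. Rounded just once: 4 significant digits.
Convert: Hardness H = 1.069 GPa = 1.069e+09 Pa.
SI base units throughout: W = 105.1 N, H = 1.069e+09 Pa, K = 1.627e-05.
The wear rate dV/dL = K·W/H, so: 1.627e-05 · 105.1 / 1.069e+09 = 1.600e-12 m³/m.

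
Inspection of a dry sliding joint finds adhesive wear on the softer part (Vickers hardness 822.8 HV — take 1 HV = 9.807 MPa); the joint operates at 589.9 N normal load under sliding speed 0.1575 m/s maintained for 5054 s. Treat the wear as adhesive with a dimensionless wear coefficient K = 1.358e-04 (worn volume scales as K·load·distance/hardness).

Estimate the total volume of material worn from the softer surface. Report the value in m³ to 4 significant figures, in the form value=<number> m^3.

value=7.902e-09 m^3

Intermediate values are displayed rounded. All arithmetic carries full precision. Rounded once at the end to 4 significant figures.
Convert: The distance L = v·t = 0.1575 m/s × 5054 s = 796.0 m.
Convert: Hardness H = 822.8 HV × 9.807 MPa/HV = 8069 MPa = 8.069e+09 Pa.
Expressed in SI base units: W = 589.9 N, H = 8.069e+09 Pa, K = 1.358e-04.
The Archard volume V = K·W·L/H = 1.358e-04 · 589.9 · 796.0 / 8.069e+09 = 7.902e-09 m³.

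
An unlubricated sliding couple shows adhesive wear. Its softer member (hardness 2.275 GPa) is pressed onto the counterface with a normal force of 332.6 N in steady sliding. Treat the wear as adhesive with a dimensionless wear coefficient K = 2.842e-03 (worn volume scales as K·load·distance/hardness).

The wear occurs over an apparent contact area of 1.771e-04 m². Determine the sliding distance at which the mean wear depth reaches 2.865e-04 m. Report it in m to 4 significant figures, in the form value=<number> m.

Displayed values are rounded — each operation maintains full float precision. Rounded once at the end, at 4 significant digits.
Convert: Hardness H = 2.275 GPa = 2.275e+09 Pa.
As SI base values: W = 332.6 N, H = 2.275e+09 Pa, K = 2.842e-03.
Volume at the limit: V_lim = h_lim·A = 2.865e-04 · 1.771e-04 = 5.074e-08 m³.
So the life L = V_lim·H/(K·W) = 5.074e-08 · 2.275e+09 / (2.842e-03 · 332.6) = 122.1 m.

value=122.1 m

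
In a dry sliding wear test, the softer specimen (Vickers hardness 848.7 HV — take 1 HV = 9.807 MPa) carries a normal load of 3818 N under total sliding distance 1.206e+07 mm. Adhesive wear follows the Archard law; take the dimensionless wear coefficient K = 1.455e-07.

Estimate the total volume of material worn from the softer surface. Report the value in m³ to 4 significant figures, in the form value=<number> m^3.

value=8.049e-10 m^3

Intermediates are shown rounded. The computation maintains full float precision — a lone final rounding: 4 significant figures.
Convert: The distance L = 1.206e+07 mm = 1.206e+04 m.
Convert: Hardness H = 848.7 HV × 9.807 MPa/HV = 8323 MPa = 8.323e+09 Pa.
In SI base units, W = 3818 N, H = 8.323e+09 Pa, K = 1.455e-07.
By Archard's law, V = K·W·L/H = 1.455e-07 · 3818 · 1.206e+04 / 8.323e+09 = 8.049e-10 m³.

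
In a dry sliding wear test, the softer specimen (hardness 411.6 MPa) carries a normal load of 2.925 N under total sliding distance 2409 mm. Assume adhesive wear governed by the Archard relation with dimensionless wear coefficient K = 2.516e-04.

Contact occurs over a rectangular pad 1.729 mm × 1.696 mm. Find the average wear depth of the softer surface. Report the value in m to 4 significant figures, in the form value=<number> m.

The intermediates are shown rounded, and all arithmetic maintains exact precision; one last rounding to four significant figures.
Convert: Total distance L = 2409 mm = 2.409 m.
Convert: Hardness H = 411.6 MPa = 4.116e+08 Pa.
Convert: Pad sides 1.729 mm × 1.696 mm = 0.001729 m × 0.001696 m. Contact area A = 0.001729 m × 0.001696 m = 2.932e-06 m².
Restated in SI base units: W = 2.925 N, H = 4.116e+08 Pa, K = 2.516e-04.
Archard volume V = K·W·L/H = 2.516e-04 · 2.925 · 2.409 / 4.116e+08 = 4.307e-12 m³.
Average depth h = V/A = 4.307e-12 / 2.932e-06 = 1.469e-06 m.

value=1.469e-06 m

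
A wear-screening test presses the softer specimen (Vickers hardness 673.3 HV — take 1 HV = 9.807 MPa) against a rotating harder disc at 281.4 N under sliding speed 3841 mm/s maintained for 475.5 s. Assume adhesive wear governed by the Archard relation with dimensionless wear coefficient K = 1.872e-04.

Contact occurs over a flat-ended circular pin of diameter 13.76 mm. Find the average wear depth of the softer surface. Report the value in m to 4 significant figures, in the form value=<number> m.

value=9.798e-05 m

Each operation holds full precision; intermediates are displayed rounded; a lone final rounding: four significant digits.
Convert: Sliding speed v = 3841 mm/s = 3.841 m/s. Distance covered L = v·t = 3.841 m/s × 475.5 s = 1826 m.
Convert: Hardness H = 673.3 HV × 9.807 MPa/HV = 6603 MPa = 6.603e+09 Pa.
Convert: Pin diameter d = 13.76 mm = 0.01376 m. Contact area A = π·d²/4 = π·(0.01376 m)²/4 = 1.487e-04 m².
SI base units throughout: W = 281.4 N, H = 6.603e+09 Pa, K = 1.872e-04.
Wear volume V = K·W·L/H = 1.872e-04 · 281.4 · 1826 / 6.603e+09 = 1.457e-08 m³.
Depth h = V/A = 1.457e-08 / 1.487e-04 = 9.798e-05 m.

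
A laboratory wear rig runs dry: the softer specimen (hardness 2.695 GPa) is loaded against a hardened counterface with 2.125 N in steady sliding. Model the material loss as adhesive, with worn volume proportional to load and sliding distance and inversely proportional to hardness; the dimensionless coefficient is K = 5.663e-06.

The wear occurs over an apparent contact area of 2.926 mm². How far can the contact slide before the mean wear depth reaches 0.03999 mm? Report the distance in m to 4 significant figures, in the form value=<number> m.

value=2.620e+04 m

Intermediates are displayed rounded, and the algebra maintains full float precision; rounded just once: four significant digits.
Convert: Hardness H = 2.695 GPa = 2.695e+09 Pa.
Convert: Contact area A = 2.926 mm² = 2.926e-06 m².
Convert: Depth limit h_lim = 0.03999 mm = 3.999e-05 m.
SI base units throughout: W = 2.125 N, H = 2.695e+09 Pa, K = 5.663e-06.
Limit volume V_lim = h_lim·A = 3.999e-05 · 2.926e-06 = 1.170e-10 m³.
Inverting, life L = V_lim·H/(K·W) = 1.170e-10 · 2.695e+09 / (5.663e-06 · 2.125) = 2.620e+04 m.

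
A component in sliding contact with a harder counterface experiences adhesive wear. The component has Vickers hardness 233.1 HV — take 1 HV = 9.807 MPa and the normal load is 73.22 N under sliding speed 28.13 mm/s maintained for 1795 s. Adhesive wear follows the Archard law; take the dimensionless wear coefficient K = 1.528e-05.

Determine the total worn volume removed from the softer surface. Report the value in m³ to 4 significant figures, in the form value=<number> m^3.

Intermediate values are printed rounded — the computation runs at exact precision. Rounded once at the end: 4 significant digits.
Convert: Sliding speed v = 28.13 mm/s = 0.02813 m/s. Total distance L = v·t = 0.02813 m/s × 1795 s = 50.49 m.
Convert: Hardness H = 233.1 HV × 9.807 MPa/HV = 2286 MPa = 2.286e+09 Pa.
As SI base values: W = 73.22 N, H = 2.286e+09 Pa, K = 1.528e-05.
Wear volume V = K·W·L/H = 1.528e-05 · 73.22 · 50.49 / 2.286e+09 = 2.471e-11 m³.

value=2.471e-11 m^3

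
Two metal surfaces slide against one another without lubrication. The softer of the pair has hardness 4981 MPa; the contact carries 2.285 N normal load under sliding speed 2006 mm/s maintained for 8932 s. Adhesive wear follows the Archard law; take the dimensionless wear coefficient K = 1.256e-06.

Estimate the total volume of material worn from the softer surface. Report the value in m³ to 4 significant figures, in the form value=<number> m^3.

value=1.032e-11 m^3

The intermediates are displayed rounded; the algebra maintains full float precision. Rounded just once, at four significant digits.
Convert: Sliding speed v = 2006 mm/s = 2.006 m/s. Distance covered L = v·t = 2.006 m/s × 8932 s = 1.792e+04 m.
Convert: Hardness H = 4981 MPa = 4.981e+09 Pa.
SI base units throughout: W = 2.285 N, H = 4.981e+09 Pa, K = 1.256e-06.
Archard relation: V = K·W·L/H = 1.256e-06 · 2.285 · 1.792e+04 / 4.981e+09 = 1.032e-11 m³.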